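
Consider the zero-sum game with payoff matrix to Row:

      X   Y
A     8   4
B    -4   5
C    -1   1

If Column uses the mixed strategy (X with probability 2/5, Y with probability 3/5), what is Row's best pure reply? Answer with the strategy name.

Expected payoff of A: (2/5)·8 + (3/5)·4 = 28/5.
Expected payoff of B: (2/5)·(-4) + (3/5)·5 = 7/5.
Expected payoff of C: (2/5)·(-1) + (3/5)·1 = 1/5.
The largest is 28/5, so Row's best response is A.

A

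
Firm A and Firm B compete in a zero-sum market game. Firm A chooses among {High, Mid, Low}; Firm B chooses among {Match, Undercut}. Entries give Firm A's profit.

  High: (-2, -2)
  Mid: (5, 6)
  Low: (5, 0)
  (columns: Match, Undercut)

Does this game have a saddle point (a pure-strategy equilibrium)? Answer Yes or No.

Yes

Row minima: High → -2, Mid → 5, Low → 0; maximin = 5.
Column maxima: Match → 5, Undercut → 6; minimax = 5.
maximin = minimax = 5, so a saddle point exists.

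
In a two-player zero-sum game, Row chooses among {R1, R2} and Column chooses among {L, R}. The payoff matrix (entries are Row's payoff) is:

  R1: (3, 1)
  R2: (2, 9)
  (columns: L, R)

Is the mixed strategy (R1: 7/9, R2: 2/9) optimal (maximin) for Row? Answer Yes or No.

Yes

Against L this mix gives (7/9)·3 + (2/9)·2 = 25/9.
Against R this mix gives (7/9)·1 + (2/9)·9 = 25/9.
All of Column's active replies (L, R) yield 25/9, and no column does worse for Row. The mix makes Column indifferent and guarantees 25/9, so it is optimal.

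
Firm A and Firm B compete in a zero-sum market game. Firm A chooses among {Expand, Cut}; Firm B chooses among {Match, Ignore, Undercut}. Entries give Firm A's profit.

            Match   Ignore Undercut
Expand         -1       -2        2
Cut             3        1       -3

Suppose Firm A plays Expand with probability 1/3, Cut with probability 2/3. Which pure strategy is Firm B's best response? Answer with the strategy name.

Undercut

If Firm B plays Match, Firm A's expected payoff is (1/3)·(-1) + (2/3)·3 = 5/3.
If Firm B plays Ignore, Firm A's expected payoff is (1/3)·(-2) + (2/3)·1 = 0.
If Firm B plays Undercut, Firm A's expected payoff is (1/3)·2 + (2/3)·(-3) = -4/3.
Firm B minimizes Firm A's payoff; the smallest is -4/3, so the best response is Undercut.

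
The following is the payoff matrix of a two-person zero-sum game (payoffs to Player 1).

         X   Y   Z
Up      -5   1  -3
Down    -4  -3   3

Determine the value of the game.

Row minima: Up → -5, Down → -4; maximin = -4.
Column maxima: X → -4, Y → 1, Z → 3; minimax = -4.
Since maximin = minimax = -4, there is a saddle point and the value is -4.

-4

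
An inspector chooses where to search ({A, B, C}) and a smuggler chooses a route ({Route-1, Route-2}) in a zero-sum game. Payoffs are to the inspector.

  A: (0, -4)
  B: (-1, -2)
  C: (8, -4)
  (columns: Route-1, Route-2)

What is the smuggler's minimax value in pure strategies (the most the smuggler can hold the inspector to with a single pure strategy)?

Column maxima: Route-1 → 8, Route-2 → -2.
The smallest of these is -2.

-2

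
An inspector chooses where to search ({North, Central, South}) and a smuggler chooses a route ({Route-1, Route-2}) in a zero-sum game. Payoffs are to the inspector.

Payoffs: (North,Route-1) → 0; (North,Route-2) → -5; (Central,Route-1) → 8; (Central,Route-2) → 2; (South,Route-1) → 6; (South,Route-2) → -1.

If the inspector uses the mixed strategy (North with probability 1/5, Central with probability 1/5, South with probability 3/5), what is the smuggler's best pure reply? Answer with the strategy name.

If the smuggler plays Route-1, the inspector's expected payoff is (1/5)·0 + (1/5)·8 + (3/5)·6 = 26/5.
If the smuggler plays Route-2, the inspector's expected payoff is (1/5)·(-5) + (1/5)·2 + (3/5)·(-1) = -6/5.
The smuggler minimizes the inspector's payoff; the smallest is -6/5, so the best response is Route-2.

Route-2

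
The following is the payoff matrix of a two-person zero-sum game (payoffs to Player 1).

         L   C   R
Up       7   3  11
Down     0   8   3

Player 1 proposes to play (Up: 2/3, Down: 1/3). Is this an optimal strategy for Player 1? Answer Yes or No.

Against L this mix gives (2/3)·7 + (1/3)·0 = 14/3.
Against C this mix gives (2/3)·3 + (1/3)·8 = 14/3.
Against R this mix gives (2/3)·11 + (1/3)·3 = 25/3.
All of Player 2's active replies (L, C) yield 14/3, and no column does worse for Player 1. The mix makes Player 2 indifferent and guarantees 14/3, so it is optimal.

Yes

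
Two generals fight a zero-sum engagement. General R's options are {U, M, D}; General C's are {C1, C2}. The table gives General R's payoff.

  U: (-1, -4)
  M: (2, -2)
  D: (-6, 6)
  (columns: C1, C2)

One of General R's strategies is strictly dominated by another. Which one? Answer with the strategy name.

U

M gives a strictly higher payoff than U against every column: 2 > -1, -2 > -4.
So U is strictly dominated and General R never plays it.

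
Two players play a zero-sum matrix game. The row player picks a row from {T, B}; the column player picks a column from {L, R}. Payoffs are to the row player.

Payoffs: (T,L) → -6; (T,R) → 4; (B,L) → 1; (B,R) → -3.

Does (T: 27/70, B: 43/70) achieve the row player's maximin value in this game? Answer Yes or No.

Against L this mix gives (27/70)·(-6) + (43/70)·1 = -17/10.
Against R this mix gives (27/70)·4 + (43/70)·(-3) = -3/10.
The column player will play L, holding the row player to -17/10. Shifting weight toward the row that does better against L would raise this floor (the equalizing mix achieves -1 against both L and R), so the proposed strategy is not optimal.

No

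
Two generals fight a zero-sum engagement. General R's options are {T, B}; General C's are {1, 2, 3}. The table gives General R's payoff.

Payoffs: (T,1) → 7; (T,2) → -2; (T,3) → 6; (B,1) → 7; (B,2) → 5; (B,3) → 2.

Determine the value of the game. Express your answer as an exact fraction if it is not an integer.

34/11

Row minima: T → -2, B → 2; maximin = 2.
Column maxima: 1 → 7, 2 → 5, 3 → 6; minimax = 5.
2 ≠ 5, so there is no saddle point; optimal play is mixed.
1 is strictly dominated by 2 (it gives General R strictly more in every row), so General C never plays it.
On the remaining 2×2 (T, B vs 2, 3):
Let General R play T with probability p. Expected payoff against 2: (-2)p + 5(1−p) = −7p + 5; against 3: 6p + 2(1−p) = 4p + 2.
Setting these equal: −7p + 5 = 4p + 2 ⇒ −11p = -3 ⇒ p = 3/11, and the value is (-7)·(3/11) + 5 = 34/11.
For General C: with q = P(2), equating T's and B's payoffs gives −8q + 6 = 3q + 2 ⇒ q = 4/11.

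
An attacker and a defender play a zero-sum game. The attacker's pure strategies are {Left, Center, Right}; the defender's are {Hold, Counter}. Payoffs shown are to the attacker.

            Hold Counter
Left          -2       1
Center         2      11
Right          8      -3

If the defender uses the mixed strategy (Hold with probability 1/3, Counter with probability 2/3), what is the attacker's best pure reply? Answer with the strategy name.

Expected payoff of Left: (1/3)·(-2) + (2/3)·1 = 0.
Expected payoff of Center: (1/3)·2 + (2/3)·11 = 8.
Expected payoff of Right: (1/3)·8 + (2/3)·(-3) = 2/3.
The largest is 8, so the attacker's best response is Center.

Center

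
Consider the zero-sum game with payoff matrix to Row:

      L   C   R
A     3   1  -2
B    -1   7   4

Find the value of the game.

1

Row minima: A → -2, B → -1; maximin = -1.
Column maxima: L → 3, C → 7, R → 4; minimax = 3.
-1 ≠ 3, so there is no saddle point; optimal play is mixed.
C is strictly dominated by R (it gives Row strictly more in every row), so Column never plays it.
On the remaining 2×2 (A, B vs L, R):
Let Row play A with probability p. Expected payoff against L: 3p + (-1)(1−p) = 4p − 1; against R: (-2)p + 4(1−p) = −6p + 4.
Setting these equal: 4p − 1 = −6p + 4 ⇒ 10p = 5 ⇒ p = 1/2, and the value is (4)·(1/2) − 1 = 1.
For Column: with q = P(L), equating A's and B's payoffs gives 5q − 2 = −5q + 4 ⇒ q = 3/5.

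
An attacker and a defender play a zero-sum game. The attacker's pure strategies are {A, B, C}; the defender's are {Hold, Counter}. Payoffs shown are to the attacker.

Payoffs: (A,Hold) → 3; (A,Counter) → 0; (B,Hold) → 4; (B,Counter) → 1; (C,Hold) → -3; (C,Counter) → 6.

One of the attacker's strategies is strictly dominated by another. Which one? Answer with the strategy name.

A

B gives a strictly higher payoff than A against every column: 4 > 3, 1 > 0.
So A is strictly dominated and the attacker never plays it.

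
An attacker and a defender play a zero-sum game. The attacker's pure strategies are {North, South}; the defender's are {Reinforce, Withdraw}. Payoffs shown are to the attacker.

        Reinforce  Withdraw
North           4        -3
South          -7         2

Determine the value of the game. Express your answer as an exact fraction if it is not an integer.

-13/16

Row minima: North → -3, South → -7; maximin = -3.
Column maxima: Reinforce → 4, Withdraw → 2; minimax = 2.
-3 ≠ 2, so there is no saddle point; optimal play is mixed.
Let the attacker play North with probability p. Expected payoff against Reinforce: 4p + (-7)(1−p) = 11p − 7; against Withdraw: (-3)p + 2(1−p) = −5p + 2.
Setting these equal: 11p − 7 = −5p + 2 ⇒ 16p = 9 ⇒ p = 9/16, and the value is (11)·(9/16) − 7 = -13/16.
For the defender: with q = P(Reinforce), equating North's and South's payoffs gives 7q − 3 = −9q + 2 ⇒ q = 5/16.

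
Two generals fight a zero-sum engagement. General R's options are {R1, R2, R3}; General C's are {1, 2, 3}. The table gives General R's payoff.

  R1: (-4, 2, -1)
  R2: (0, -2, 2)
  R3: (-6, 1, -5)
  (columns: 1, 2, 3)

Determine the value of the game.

-1

Row minima: R1 → -4, R2 → -2, R3 → -6; maximin = -2.
Column maxima: 1 → 0, 2 → 2, 3 → 2; minimax = 0.
-2 ≠ 0, so there is no saddle point; optimal play is mixed.
R3 is strictly dominated by R1, so General R never plays it.
3 is strictly dominated by 1 (it gives General R strictly more in every row), so General C never plays it.
On the remaining 2×2 (R1, R2 vs 1, 2):
Let General R play R1 with probability p. Expected payoff against 1: (-4)p + 0(1−p) = −4p; against 2: 2p + (-2)(1−p) = 4p − 2.
Setting these equal: −4p = 4p − 2 ⇒ −8p = -2 ⇒ p = 1/4, and the value is (-4)·(1/4) = -1.
For General C: with q = P(1), equating R1's and R2's payoffs gives −6q + 2 = 2q − 2 ⇒ q = 1/2.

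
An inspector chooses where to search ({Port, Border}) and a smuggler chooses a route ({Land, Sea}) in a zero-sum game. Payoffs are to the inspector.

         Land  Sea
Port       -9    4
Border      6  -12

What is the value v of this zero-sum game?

Row minima: Port → -9, Border → -12; maximin = -9.
Column maxima: Land → 6, Sea → 4; minimax = 4.
-9 ≠ 4, so there is no saddle point; optimal play is mixed.
Let the inspector play Port with probability p. Expected payoff against Land: (-9)p + 6(1−p) = −15p + 6; against Sea: 4p + (-12)(1−p) = 16p − 12.
Setting these equal: −15p + 6 = 16p − 12 ⇒ −31p = -18 ⇒ p = 18/31, and the value is (-15)·(18/31) + 6 = -84/31.
For the smuggler: with q = P(Land), equating Port's and Border's payoffs gives −13q + 4 = 18q − 12 ⇒ q = 16/31.

-84/31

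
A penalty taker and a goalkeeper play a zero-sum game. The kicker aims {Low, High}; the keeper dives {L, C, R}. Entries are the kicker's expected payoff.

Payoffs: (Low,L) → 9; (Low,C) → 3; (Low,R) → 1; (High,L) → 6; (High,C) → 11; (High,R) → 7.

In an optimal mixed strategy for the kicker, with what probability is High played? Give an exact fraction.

8/9

Row minima: Low → 1, High → 6; maximin = 6.
Column maxima: L → 9, C → 11, R → 7; minimax = 7.
6 ≠ 7, so there is no saddle point; optimal play is mixed.
C is strictly dominated by R (it gives the kicker strictly more in every row), so the keeper never plays it.
On the remaining 2×2 (Low, High vs L, R):
Let the kicker play Low with probability p. Expected payoff against L: 9p + 6(1−p) = 3p + 6; against R: 1p + 7(1−p) = −6p + 7.
Setting these equal: 3p + 6 = −6p + 7 ⇒ 9p = 1 ⇒ p = 1/9, and the value is (3)·(1/9) + 6 = 19/3.
For the keeper: with q = P(L), equating Low's and High's payoffs gives 8q + 1 = −q + 7 ⇒ q = 2/3.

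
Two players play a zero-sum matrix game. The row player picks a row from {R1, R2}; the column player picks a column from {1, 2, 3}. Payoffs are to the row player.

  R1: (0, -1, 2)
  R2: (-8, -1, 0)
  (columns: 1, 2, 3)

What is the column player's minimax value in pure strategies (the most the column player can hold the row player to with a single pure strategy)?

-1

Column maxima: 1 → 0, 2 → -1, 3 → 2.
The smallest of these is -1.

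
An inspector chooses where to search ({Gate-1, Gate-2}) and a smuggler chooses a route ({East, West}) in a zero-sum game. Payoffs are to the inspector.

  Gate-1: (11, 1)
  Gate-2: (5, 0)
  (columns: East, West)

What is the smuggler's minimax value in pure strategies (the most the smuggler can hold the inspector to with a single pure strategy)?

Column maxima: East → 11, West → 1.
The smallest of these is 1.

1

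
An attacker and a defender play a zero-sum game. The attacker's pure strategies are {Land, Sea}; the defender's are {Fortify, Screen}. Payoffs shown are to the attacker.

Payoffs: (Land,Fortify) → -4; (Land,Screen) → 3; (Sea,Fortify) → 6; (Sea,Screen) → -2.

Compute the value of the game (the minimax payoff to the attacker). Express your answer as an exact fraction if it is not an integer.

2/3

Row minima: Land → -4, Sea → -2; maximin = -2.
Column maxima: Fortify → 6, Screen → 3; minimax = 3.
-2 ≠ 3, so there is no saddle point; optimal play is mixed.
Let the attacker play Land with probability p. Expected payoff against Fortify: (-4)p + 6(1−p) = −10p + 6; against Screen: 3p + (-2)(1−p) = 5p − 2.
Setting these equal: −10p + 6 = 5p − 2 ⇒ −15p = -8 ⇒ p = 8/15, and the value is (-10)·(8/15) + 6 = 2/3.
For the defender: with q = P(Fortify), equating Land's and Sea's payoffs gives −7q + 3 = 8q − 2 ⇒ q = 1/3.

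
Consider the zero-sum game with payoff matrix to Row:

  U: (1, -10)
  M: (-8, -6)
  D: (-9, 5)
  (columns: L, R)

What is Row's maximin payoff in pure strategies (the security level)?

-8

Row minima: U → -10, M → -8, D → -9.
The best of these is -8.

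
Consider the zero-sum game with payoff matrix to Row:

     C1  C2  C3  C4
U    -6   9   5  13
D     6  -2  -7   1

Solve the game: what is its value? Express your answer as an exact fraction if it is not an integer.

Row minima: U → -6, D → -7; maximin = -6.
Column maxima: C1 → 6, C2 → 9, C3 → 5, C4 → 13; minimax = 5.
-6 ≠ 5, so there is no saddle point; optimal play is mixed.
C2 is strictly dominated by C3 (it gives Row strictly more in every row), so Column never plays it.
C4 is strictly dominated by C3 (it gives Row strictly more in every row), so Column never plays it.
On the remaining 2×2 (U, D vs C1, C3):
Let Row play U with probability p. Expected payoff against C1: (-6)p + 6(1−p) = −12p + 6; against C3: 5p + (-7)(1−p) = 12p − 7.
Setting these equal: −12p + 6 = 12p − 7 ⇒ −24p = -13 ⇒ p = 13/24, and the value is (-12)·(13/24) + 6 = -1/2.
For Column: with q = P(C1), equating U's and D's payoffs gives −11q + 5 = 13q − 7 ⇒ q = 1/2.

-1/2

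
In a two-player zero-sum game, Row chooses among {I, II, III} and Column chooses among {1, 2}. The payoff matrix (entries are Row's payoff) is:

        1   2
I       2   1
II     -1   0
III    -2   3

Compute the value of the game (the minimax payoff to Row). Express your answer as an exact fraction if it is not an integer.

4/3

Row minima: I → 1, II → -1, III → -2; maximin = 1.
Column maxima: 1 → 2, 2 → 3; minimax = 2.
1 ≠ 2, so there is no saddle point; optimal play is mixed.
II is strictly dominated by I, so Row never plays it.
On the remaining 2×2 (I, III vs 1, 2):
Let Row play I with probability p. Expected payoff against 1: 2p + (-2)(1−p) = 4p − 2; against 2: 1p + 3(1−p) = −2p + 3.
Setting these equal: 4p − 2 = −2p + 3 ⇒ 6p = 5 ⇒ p = 5/6, and the value is (4)·(5/6) − 2 = 4/3.
For Column: with q = P(1), equating I's and III's payoffs gives q + 1 = −5q + 3 ⇒ q = 1/3.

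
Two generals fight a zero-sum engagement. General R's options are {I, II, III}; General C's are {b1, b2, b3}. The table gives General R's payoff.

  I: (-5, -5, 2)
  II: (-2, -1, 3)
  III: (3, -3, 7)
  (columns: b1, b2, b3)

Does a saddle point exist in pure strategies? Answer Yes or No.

No

Row minima: I → -5, II → -2, III → -3; maximin = -2.
Column maxima: b1 → 3, b2 → -1, b3 → 7; minimax = -1.
-2 ≠ -1, so no pure-strategy equilibrium exists.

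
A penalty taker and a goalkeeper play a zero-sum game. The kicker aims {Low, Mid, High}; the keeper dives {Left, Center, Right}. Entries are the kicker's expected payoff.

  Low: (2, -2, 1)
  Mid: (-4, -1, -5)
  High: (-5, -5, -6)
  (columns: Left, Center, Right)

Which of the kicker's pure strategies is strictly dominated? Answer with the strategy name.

High

Low gives a strictly higher payoff than High against every column: 2 > -5, -2 > -5, 1 > -6.
So High is strictly dominated and the kicker never plays it.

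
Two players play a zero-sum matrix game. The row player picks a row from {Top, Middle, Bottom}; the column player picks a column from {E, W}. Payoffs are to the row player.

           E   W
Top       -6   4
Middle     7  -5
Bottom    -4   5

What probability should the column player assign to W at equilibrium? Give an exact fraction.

Row minima: Top → -6, Middle → -5, Bottom → -4; maximin = -4.
Column maxima: E → 7, W → 5; minimax = 5.
-4 ≠ 5, so there is no saddle point; optimal play is mixed.
Top is strictly dominated by Bottom, so the row player never plays it.
On the remaining 2×2 (Middle, Bottom vs E, W):
Let the row player play Middle with probability p. Expected payoff against E: 7p + (-4)(1−p) = 11p − 4; against W: (-5)p + 5(1−p) = −10p + 5.
Setting these equal: 11p − 4 = −10p + 5 ⇒ 21p = 9 ⇒ p = 3/7, and the value is (11)·(3/7) − 4 = 5/7.
For the column player: with q = P(E), equating Middle's and Bottom's payoffs gives 12q − 5 = −9q + 5 ⇒ q = 10/21.

11/21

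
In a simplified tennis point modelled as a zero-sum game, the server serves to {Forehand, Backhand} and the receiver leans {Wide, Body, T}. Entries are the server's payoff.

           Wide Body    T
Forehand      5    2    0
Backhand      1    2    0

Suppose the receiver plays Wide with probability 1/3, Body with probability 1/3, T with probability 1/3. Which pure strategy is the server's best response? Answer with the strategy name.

Expected payoff of Forehand: (1/3)·5 + (1/3)·2 + (1/3)·0 = 7/3.
Expected payoff of Backhand: (1/3)·1 + (1/3)·2 + (1/3)·0 = 1.
The largest is 7/3, so the server's best response is Forehand.

Forehand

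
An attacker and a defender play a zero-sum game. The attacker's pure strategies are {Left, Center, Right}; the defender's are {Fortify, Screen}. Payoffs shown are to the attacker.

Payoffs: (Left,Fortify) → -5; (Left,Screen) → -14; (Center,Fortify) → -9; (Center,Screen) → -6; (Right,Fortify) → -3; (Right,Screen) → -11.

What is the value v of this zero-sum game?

Row minima: Left → -14, Center → -9, Right → -11; maximin = -9.
Column maxima: Fortify → -3, Screen → -6; minimax = -6.
-9 ≠ -6, so there is no saddle point; optimal play is mixed.
Left is strictly dominated by Right, so the attacker never plays it.
On the remaining 2×2 (Center, Right vs Fortify, Screen):
Let the attacker play Center with probability p. Expected payoff against Fortify: (-9)p + (-3)(1−p) = −6p − 3; against Screen: (-6)p + (-11)(1−p) = 5p − 11.
Setting these equal: −6p − 3 = 5p − 11 ⇒ −11p = -8 ⇒ p = 8/11, and the value is (-6)·(8/11) − 3 = -81/11.
For the defender: with q = P(Fortify), equating Center's and Right's payoffs gives −3q − 6 = 8q − 11 ⇒ q = 5/11.

-81/11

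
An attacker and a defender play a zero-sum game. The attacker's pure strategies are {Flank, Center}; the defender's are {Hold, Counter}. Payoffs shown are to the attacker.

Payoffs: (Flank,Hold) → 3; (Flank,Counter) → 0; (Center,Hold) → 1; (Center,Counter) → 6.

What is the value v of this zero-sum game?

Row minima: Flank → 0, Center → 1; maximin = 1.
Column maxima: Hold → 3, Counter → 6; minimax = 3.
1 ≠ 3, so there is no saddle point; optimal play is mixed.
Let the attacker play Flank with probability p. Expected payoff against Hold: 3p + 1(1−p) = 2p + 1; against Counter: 0p + 6(1−p) = −6p + 6.
Setting these equal: 2p + 1 = −6p + 6 ⇒ 8p = 5 ⇒ p = 5/8, and the value is (2)·(5/8) + 1 = 9/4.
For the defender: with q = P(Hold), equating Flank's and Center's payoffs gives 3q = −5q + 6 ⇒ q = 3/4.

9/4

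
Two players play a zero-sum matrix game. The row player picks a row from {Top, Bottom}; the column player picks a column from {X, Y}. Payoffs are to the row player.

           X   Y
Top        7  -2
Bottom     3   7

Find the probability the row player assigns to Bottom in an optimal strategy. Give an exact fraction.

9/13

Row minima: Top → -2, Bottom → 3; maximin = 3.
Column maxima: X → 7, Y → 7; minimax = 7.
3 ≠ 7, so there is no saddle point; optimal play is mixed.
Let the row player play Top with probability p. Expected payoff against X: 7p + 3(1−p) = 4p + 3; against Y: (-2)p + 7(1−p) = −9p + 7.
Setting these equal: 4p + 3 = −9p + 7 ⇒ 13p = 4 ⇒ p = 4/13, and the value is (4)·(4/13) + 3 = 55/13.
For the column player: with q = P(X), equating Top's and Bottom's payoffs gives 9q − 2 = −4q + 7 ⇒ q = 9/13.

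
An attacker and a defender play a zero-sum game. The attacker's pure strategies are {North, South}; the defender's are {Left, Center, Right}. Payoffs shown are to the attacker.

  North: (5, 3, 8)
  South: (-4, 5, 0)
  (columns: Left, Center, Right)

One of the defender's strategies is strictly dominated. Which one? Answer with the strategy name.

Left holds the attacker's payoff strictly below Right in every row: 5 < 8, -4 < 0.
So Right is strictly dominated for the defender.

Right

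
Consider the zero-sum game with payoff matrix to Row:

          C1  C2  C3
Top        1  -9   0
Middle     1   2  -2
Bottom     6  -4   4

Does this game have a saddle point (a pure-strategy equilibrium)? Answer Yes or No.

Row minima: Top → -9, Middle → -2, Bottom → -4; maximin = -2.
Column maxima: C1 → 6, C2 → 2, C3 → 4; minimax = 2.
-2 ≠ 2, so no pure-strategy equilibrium exists.

No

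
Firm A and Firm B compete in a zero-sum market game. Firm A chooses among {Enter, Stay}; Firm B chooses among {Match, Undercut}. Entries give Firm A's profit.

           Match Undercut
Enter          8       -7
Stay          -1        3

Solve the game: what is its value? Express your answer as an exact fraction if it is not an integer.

17/19

Row minima: Enter → -7, Stay → -1; maximin = -1.
Column maxima: Match → 8, Undercut → 3; minimax = 3.
-1 ≠ 3, so there is no saddle point; optimal play is mixed.
Let Firm A play Enter with probability p. Expected payoff against Match: 8p + (-1)(1−p) = 9p − 1; against Undercut: (-7)p + 3(1−p) = −10p + 3.
Setting these equal: 9p − 1 = −10p + 3 ⇒ 19p = 4 ⇒ p = 4/19, and the value is (9)·(4/19) − 1 = 17/19.
For Firm B: with q = P(Match), equating Enter's and Stay's payoffs gives 15q − 7 = −4q + 3 ⇒ q = 10/19.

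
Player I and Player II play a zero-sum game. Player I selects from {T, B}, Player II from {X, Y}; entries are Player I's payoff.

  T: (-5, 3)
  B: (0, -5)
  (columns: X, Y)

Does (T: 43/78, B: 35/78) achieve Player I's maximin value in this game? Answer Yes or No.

Against X this mix gives (43/78)·(-5) + (35/78)·0 = -215/78.
Against Y this mix gives (43/78)·3 + (35/78)·(-5) = -23/39.
Player II will play X, holding Player I to -215/78. Shifting weight toward the row that does better against X would raise this floor (the equalizing mix achieves -25/13 against both X and Y), so the proposed strategy is not optimal.

No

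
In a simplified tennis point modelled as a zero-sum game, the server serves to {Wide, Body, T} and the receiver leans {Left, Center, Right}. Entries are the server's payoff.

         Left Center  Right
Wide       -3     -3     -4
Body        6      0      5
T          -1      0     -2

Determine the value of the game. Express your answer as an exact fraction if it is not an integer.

Row minima: Wide → -4, Body → 0, T → -2; maximin = 0.
Column maxima: Left → 6, Center → 0, Right → 5; minimax = 0.
Since maximin = minimax = 0, there is a saddle point and the value is 0.

0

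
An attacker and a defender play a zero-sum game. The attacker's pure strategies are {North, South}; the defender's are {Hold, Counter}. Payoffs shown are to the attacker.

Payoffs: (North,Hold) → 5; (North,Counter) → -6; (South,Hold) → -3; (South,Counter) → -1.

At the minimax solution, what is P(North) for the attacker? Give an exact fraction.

Row minima: North → -6, South → -3; maximin = -3.
Column maxima: Hold → 5, Counter → -1; minimax = -1.
-3 ≠ -1, so there is no saddle point; optimal play is mixed.
Let the attacker play North with probability p. Expected payoff against Hold: 5p + (-3)(1−p) = 8p − 3; against Counter: (-6)p + (-1)(1−p) = −5p − 1.
Setting these equal: 8p − 3 = −5p − 1 ⇒ 13p = 2 ⇒ p = 2/13, and the value is (8)·(2/13) − 3 = -23/13.
For the defender: with q = P(Hold), equating North's and South's payoffs gives 11q − 6 = −2q − 1 ⇒ q = 5/13.

2/13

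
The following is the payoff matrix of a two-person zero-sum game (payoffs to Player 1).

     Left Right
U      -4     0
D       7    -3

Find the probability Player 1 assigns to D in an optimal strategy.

Row minima: U → -4, D → -3; maximin = -3.
Column maxima: Left → 7, Right → 0; minimax = 0.
-3 ≠ 0, so there is no saddle point; optimal play is mixed.
Let Player 1 play U with probability p. Expected payoff against Left: (-4)p + 7(1−p) = −11p + 7; against Right: 0p + (-3)(1−p) = 3p − 3.
Setting these equal: −11p + 7 = 3p − 3 ⇒ −14p = -10 ⇒ p = 5/7, and the value is (-11)·(5/7) + 7 = -6/7.
For Player 2: with q = P(Left), equating U's and D's payoffs gives −4q = 10q − 3 ⇒ q = 3/14.

2/7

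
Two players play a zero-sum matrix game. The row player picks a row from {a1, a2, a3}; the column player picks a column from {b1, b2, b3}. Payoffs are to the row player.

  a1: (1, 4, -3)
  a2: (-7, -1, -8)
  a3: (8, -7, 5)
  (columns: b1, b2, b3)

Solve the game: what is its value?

Row minima: a1 → -3, a2 → -8, a3 → -7; maximin = -3.
Column maxima: b1 → 8, b2 → 4, b3 → 5; minimax = 4.
-3 ≠ 4, so there is no saddle point; optimal play is mixed.
a2 is strictly dominated by a1, so the row player never plays it.
b1 is strictly dominated by b3 (it gives the row player strictly more in every row), so the column player never plays it.
On the remaining 2×2 (a1, a3 vs b2, b3):
Let the row player play a1 with probability p. Expected payoff against b2: 4p + (-7)(1−p) = 11p − 7; against b3: (-3)p + 5(1−p) = −8p + 5.
Setting these equal: 11p − 7 = −8p + 5 ⇒ 19p = 12 ⇒ p = 12/19, and the value is (11)·(12/19) − 7 = -1/19.
For the column player: with q = P(b2), equating a1's and a3's payoffs gives 7q − 3 = −12q + 5 ⇒ q = 8/19.

-1/19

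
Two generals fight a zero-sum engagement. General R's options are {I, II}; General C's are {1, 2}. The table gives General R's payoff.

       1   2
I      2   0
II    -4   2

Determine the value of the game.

1/2

Row minima: I → 0, II → -4; maximin = 0.
Column maxima: 1 → 2, 2 → 2; minimax = 2.
0 ≠ 2, so there is no saddle point; optimal play is mixed.
Let General R play I with probability p. Expected payoff against 1: 2p + (-4)(1−p) = 6p − 4; against 2: 0p + 2(1−p) = −2p + 2.
Setting these equal: 6p − 4 = −2p + 2 ⇒ 8p = 6 ⇒ p = 3/4, and the value is (6)·(3/4) − 4 = 1/2.
For General C: with q = P(1), equating I's and II's payoffs gives 2q = −6q + 2 ⇒ q = 1/4.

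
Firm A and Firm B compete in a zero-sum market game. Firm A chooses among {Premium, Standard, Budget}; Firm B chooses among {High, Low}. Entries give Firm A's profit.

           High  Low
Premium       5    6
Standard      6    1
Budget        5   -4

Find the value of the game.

31/6

Row minima: Premium → 5, Standard → 1, Budget → -4; maximin = 5.
Column maxima: High → 6, Low → 6; minimax = 6.
5 ≠ 6, so there is no saddle point; optimal play is mixed.
Budget is strictly dominated by Standard, so Firm A never plays it.
On the remaining 2×2 (Premium, Standard vs High, Low):
Let Firm A play Premium with probability p. Expected payoff against High: 5p + 6(1−p) = −p + 6; against Low: 6p + 1(1−p) = 5p + 1.
Setting these equal: −p + 6 = 5p + 1 ⇒ −6p = -5 ⇒ p = 5/6, and the value is (-1)·(5/6) + 6 = 31/6.
For Firm B: with q = P(High), equating Premium's and Standard's payoffs gives −q + 6 = 5q + 1 ⇒ q = 5/6.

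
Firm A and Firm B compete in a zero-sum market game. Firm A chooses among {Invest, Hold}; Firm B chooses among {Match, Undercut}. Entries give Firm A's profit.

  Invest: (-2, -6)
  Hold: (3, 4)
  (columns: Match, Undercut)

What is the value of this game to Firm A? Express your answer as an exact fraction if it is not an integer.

3

Row minima: Invest → -6, Hold → 3; maximin = 3.
Column maxima: Match → 3, Undercut → 4; minimax = 3.
Since maximin = minimax = 3, there is a saddle point and the value is 3.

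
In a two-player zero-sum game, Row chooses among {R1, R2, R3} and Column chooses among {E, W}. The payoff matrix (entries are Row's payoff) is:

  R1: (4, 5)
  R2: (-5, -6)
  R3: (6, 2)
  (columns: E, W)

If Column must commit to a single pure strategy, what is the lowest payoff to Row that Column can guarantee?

Column maxima: E → 6, W → 5.
The smallest of these is 5.

5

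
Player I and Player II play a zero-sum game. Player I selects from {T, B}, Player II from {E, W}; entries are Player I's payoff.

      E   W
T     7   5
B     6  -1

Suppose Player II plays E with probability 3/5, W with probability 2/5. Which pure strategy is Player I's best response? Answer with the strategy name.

Expected payoff of T: (3/5)·7 + (2/5)·5 = 31/5.
Expected payoff of B: (3/5)·6 + (2/5)·(-1) = 16/5.
The largest is 31/5, so Player I's best response is T.

T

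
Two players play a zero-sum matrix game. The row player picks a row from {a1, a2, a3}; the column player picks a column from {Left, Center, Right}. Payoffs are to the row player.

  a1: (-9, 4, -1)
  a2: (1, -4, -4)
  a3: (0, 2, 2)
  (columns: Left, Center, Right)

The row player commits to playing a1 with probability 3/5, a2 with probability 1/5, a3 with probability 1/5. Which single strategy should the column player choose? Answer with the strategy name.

Left

If the column player plays Left, the row player's expected payoff is (3/5)·(-9) + (1/5)·1 + (1/5)·0 = -26/5.
If the column player plays Center, the row player's expected payoff is (3/5)·4 + (1/5)·(-4) + (1/5)·2 = 2.
If the column player plays Right, the row player's expected payoff is (3/5)·(-1) + (1/5)·(-4) + (1/5)·2 = -1.
The column player minimizes the row player's payoff; the smallest is -26/5, so the best response is Left.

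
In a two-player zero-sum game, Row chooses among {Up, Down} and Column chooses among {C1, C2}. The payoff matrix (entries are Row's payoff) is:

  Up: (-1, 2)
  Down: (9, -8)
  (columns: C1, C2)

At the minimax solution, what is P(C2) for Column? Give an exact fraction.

1/2

Row minima: Up → -1, Down → -8; maximin = -1.
Column maxima: C1 → 9, C2 → 2; minimax = 2.
-1 ≠ 2, so there is no saddle point; optimal play is mixed.
Let Row play Up with probability p. Expected payoff against C1: (-1)p + 9(1−p) = −10p + 9; against C2: 2p + (-8)(1−p) = 10p − 8.
Setting these equal: −10p + 9 = 10p − 8 ⇒ −20p = -17 ⇒ p = 17/20, and the value is (-10)·(17/20) + 9 = 1/2.
For Column: with q = P(C1), equating Up's and Down's payoffs gives −3q + 2 = 17q − 8 ⇒ q = 1/2.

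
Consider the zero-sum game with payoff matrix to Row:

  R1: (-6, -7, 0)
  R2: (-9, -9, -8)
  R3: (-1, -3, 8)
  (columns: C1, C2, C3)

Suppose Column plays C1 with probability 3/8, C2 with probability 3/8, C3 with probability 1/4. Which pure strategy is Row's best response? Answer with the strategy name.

R3

Expected payoff of R1: (3/8)·(-6) + (3/8)·(-7) + (1/4)·0 = -39/8.
Expected payoff of R2: (3/8)·(-9) + (3/8)·(-9) + (1/4)·(-8) = -35/4.
Expected payoff of R3: (3/8)·(-1) + (3/8)·(-3) + (1/4)·8 = 1/2.
The largest is 1/2, so Row's best response is R3.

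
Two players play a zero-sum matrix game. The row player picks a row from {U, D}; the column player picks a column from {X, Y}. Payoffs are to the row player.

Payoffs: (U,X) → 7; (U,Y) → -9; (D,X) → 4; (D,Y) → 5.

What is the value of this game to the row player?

Row minima: U → -9, D → 4; maximin = 4.
Column maxima: X → 7, Y → 5; minimax = 5.
4 ≠ 5, so there is no saddle point; optimal play is mixed.
Let the row player play U with probability p. Expected payoff against X: 7p + 4(1−p) = 3p + 4; against Y: (-9)p + 5(1−p) = −14p + 5.
Setting these equal: 3p + 4 = −14p + 5 ⇒ 17p = 1 ⇒ p = 1/17, and the value is (3)·(1/17) + 4 = 71/17.
For the column player: with q = P(X), equating U's and D's payoffs gives 16q − 9 = −q + 5 ⇒ q = 14/17.

71/17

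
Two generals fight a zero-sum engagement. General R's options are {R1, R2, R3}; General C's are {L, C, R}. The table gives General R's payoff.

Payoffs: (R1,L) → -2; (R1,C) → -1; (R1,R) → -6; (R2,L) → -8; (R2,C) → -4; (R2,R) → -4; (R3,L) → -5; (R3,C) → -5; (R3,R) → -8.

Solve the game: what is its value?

Row minima: R1 → -6, R2 → -8, R3 → -8; maximin = -6.
Column maxima: L → -2, C → -1, R → -4; minimax = -4.
-6 ≠ -4, so there is no saddle point; optimal play is mixed.
R3 is strictly dominated by R1, so General R never plays it.
With R3 eliminated, C is strictly dominated by L (it gives General R strictly more in every remaining row), so General C never plays it.
On the remaining 2×2 (R1, R2 vs L, R):
Let General R play R1 with probability p. Expected payoff against L: (-2)p + (-8)(1−p) = 6p − 8; against R: (-6)p + (-4)(1−p) = −2p − 4.
Setting these equal: 6p − 8 = −2p − 4 ⇒ 8p = 4 ⇒ p = 1/2, and the value is (6)·(1/2) − 8 = -5.
For General C: with q = P(L), equating R1's and R2's payoffs gives 4q − 6 = −4q − 4 ⇒ q = 1/4.

-5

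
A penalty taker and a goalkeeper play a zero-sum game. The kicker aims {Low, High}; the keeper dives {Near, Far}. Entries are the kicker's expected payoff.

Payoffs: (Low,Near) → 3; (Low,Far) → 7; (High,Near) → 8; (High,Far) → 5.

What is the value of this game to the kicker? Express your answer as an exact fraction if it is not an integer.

41/7

Row minima: Low → 3, High → 5; maximin = 5.
Column maxima: Near → 8, Far → 7; minimax = 7.
5 ≠ 7, so there is no saddle point; optimal play is mixed.
Let the kicker play Low with probability p. Expected payoff against Near: 3p + 8(1−p) = −5p + 8; against Far: 7p + 5(1−p) = 2p + 5.
Setting these equal: −5p + 8 = 2p + 5 ⇒ −7p = -3 ⇒ p = 3/7, and the value is (-5)·(3/7) + 8 = 41/7.
For the keeper: with q = P(Near), equating Low's and High's payoffs gives −4q + 7 = 3q + 5 ⇒ q = 2/7.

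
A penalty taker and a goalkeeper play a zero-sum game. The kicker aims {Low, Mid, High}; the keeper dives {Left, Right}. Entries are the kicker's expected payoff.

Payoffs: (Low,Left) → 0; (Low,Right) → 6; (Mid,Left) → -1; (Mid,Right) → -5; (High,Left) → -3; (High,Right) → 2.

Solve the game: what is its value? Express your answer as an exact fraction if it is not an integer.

0

Row minima: Low → 0, Mid → -5, High → -3; maximin = 0.
Column maxima: Left → 0, Right → 6; minimax = 0.
Since maximin = minimax = 0, there is a saddle point and the value is 0.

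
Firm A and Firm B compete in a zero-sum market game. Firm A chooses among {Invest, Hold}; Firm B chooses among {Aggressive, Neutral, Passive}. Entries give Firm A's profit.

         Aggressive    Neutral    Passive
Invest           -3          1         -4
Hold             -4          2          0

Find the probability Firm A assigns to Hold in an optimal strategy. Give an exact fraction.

1/5

Row minima: Invest → -4, Hold → -4; maximin = -4.
Column maxima: Aggressive → -3, Neutral → 2, Passive → 0; minimax = -3.
-4 ≠ -3, so there is no saddle point; optimal play is mixed.
Neutral is strictly dominated by Aggressive (it gives Firm A strictly more in every row), so Firm B never plays it.
On the remaining 2×2 (Invest, Hold vs Aggressive, Passive):
Let Firm A play Invest with probability p. Expected payoff against Aggressive: (-3)p + (-4)(1−p) = p − 4; against Passive: (-4)p + 0(1−p) = −4p.
Setting these equal: p − 4 = −4p ⇒ 5p = 4 ⇒ p = 4/5, and the value is (1)·(4/5) − 4 = -16/5.
For Firm B: with q = P(Aggressive), equating Invest's and Hold's payoffs gives q − 4 = −4q ⇒ q = 4/5.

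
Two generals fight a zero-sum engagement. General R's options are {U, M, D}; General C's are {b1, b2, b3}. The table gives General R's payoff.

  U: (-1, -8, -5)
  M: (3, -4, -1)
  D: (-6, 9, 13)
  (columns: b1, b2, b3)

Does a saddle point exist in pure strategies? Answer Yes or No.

No

Row minima: U → -8, M → -4, D → -6; maximin = -4.
Column maxima: b1 → 3, b2 → 9, b3 → 13; minimax = 3.
-4 ≠ 3, so no pure-strategy equilibrium exists.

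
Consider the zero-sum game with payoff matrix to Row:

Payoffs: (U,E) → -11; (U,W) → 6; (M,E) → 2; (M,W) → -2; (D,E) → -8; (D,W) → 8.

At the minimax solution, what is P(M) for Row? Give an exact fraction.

Row minima: U → -11, M → -2, D → -8; maximin = -2.
Column maxima: E → 2, W → 8; minimax = 2.
-2 ≠ 2, so there is no saddle point; optimal play is mixed.
U is strictly dominated by D, so Row never plays it.
On the remaining 2×2 (M, D vs E, W):
Let Row play M with probability p. Expected payoff against E: 2p + (-8)(1−p) = 10p − 8; against W: (-2)p + 8(1−p) = −10p + 8.
Setting these equal: 10p − 8 = −10p + 8 ⇒ 20p = 16 ⇒ p = 4/5, and the value is (10)·(4/5) − 8 = 0.
For Column: with q = P(E), equating M's and D's payoffs gives 4q − 2 = −16q + 8 ⇒ q = 1/2.

4/5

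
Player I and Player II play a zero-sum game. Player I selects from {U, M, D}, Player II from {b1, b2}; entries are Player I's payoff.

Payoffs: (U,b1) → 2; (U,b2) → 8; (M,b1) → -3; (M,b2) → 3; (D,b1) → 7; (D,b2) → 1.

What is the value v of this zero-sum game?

9/2

Row minima: U → 2, M → -3, D → 1; maximin = 2.
Column maxima: b1 → 7, b2 → 8; minimax = 7.
2 ≠ 7, so there is no saddle point; optimal play is mixed.
M is strictly dominated by U, so Player I never plays it.
On the remaining 2×2 (U, D vs b1, b2):
Let Player I play U with probability p. Expected payoff against b1: 2p + 7(1−p) = −5p + 7; against b2: 8p + 1(1−p) = 7p + 1.
Setting these equal: −5p + 7 = 7p + 1 ⇒ −12p = -6 ⇒ p = 1/2, and the value is (-5)·(1/2) + 7 = 9/2.
For Player II: with q = P(b1), equating U's and D's payoffs gives −6q + 8 = 6q + 1 ⇒ q = 7/12.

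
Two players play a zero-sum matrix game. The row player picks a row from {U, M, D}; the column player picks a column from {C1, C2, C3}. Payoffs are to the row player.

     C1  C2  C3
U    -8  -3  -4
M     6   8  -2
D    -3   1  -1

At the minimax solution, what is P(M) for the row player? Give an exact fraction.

Row minima: U → -8, M → -2, D → -3; maximin = -2.
Column maxima: C1 → 6, C2 → 8, C3 → -1; minimax = -1.
-2 ≠ -1, so there is no saddle point; optimal play is mixed.
U is strictly dominated by M, so the row player never plays it.
C2 is strictly dominated by C1 (it gives the row player strictly more in every row), so the column player never plays it.
On the remaining 2×2 (M, D vs C1, C3):
Let the row player play M with probability p. Expected payoff against C1: 6p + (-3)(1−p) = 9p − 3; against C3: (-2)p + (-1)(1−p) = −p − 1.
Setting these equal: 9p − 3 = −p − 1 ⇒ 10p = 2 ⇒ p = 1/5, and the value is (9)·(1/5) − 3 = -6/5.
For the column player: with q = P(C1), equating M's and D's payoffs gives 8q − 2 = −2q − 1 ⇒ q = 1/10.

1/5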